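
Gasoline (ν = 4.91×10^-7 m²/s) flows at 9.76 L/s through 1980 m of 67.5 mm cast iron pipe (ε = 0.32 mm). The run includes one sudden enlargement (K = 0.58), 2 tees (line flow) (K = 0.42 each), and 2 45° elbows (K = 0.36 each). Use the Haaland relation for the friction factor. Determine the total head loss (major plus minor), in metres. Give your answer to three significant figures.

V = 4Q/(πD²) = 2.727 m/s; V²/2g = 0.3791 m
Re = 3.75×10^5, ε/D = 0.00474 → f = 0.03018 (Haaland)
Major: h_f = f(L/D)·V²/2g = 0.03018·29333·0.3791 = 335.7 m
Minor: ΣK = 2.14; h_m = ΣK·V²/2g = 0.8114 m
Total H_L = 335.7 + 0.8114 = 336.5 m

H_L ≈ 337 m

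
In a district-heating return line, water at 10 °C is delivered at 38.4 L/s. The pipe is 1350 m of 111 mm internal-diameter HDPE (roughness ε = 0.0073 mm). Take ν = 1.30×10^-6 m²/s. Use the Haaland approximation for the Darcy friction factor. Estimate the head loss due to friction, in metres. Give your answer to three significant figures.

h_f ≈ 143 m

V = 4Q/(πD²) = 4·0.0384/(π·0.111²) = 3.968 m/s
Re = VD/ν = 3.968·0.111/1.30×10^-6 = 3.39×10^5 → turbulent
ε/D = 0.0073/111 = 6.58×10^-5
Haaland: f = 0.01465
h_f = f(L/D)V²/(2g) = 0.01465·(1350/0.111)·3.968²/(2·9.81) = 143.0 m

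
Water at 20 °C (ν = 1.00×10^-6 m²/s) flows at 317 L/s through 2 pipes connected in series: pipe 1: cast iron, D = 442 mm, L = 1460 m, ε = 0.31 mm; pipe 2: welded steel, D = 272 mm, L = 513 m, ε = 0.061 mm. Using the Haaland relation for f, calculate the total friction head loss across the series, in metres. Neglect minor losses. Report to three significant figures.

Pipe 1: V = 2.066 m/s, Re = 9.13×10^5, ε/D = 7.01×10^-4, f = 0.01846, h_1 = f(L/D)V²/2g = 13.26 m
Pipe 2: V = 5.455 m/s, Re = 1.48×10^6, ε/D = 2.24×10^-4, f = 0.01463, h_2 = f(L/D)V²/2g = 41.84 m
Series → Q common, losses add: H = Σh = 55.10 m

H ≈ 55.1 m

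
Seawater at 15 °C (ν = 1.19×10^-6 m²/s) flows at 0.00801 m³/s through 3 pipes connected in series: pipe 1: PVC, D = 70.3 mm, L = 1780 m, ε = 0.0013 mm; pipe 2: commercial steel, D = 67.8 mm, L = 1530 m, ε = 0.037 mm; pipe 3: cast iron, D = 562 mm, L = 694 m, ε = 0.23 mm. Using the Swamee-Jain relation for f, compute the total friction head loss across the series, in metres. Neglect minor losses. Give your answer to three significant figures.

H ≈ 208 m

Pipe 1: V = 2.064 m/s, Re = 1.22×10^5, ε/D = 1.85×10^-5, f = 0.01727, h_1 = f(L/D)V²/2g = 94.93 m
Pipe 2: V = 2.219 m/s, Re = 1.26×10^5, ε/D = 5.46×10^-4, f = 0.02005, h_2 = f(L/D)V²/2g = 113.5 m
Pipe 3: V = 0.03229 m/s, Re = 1.52×10^4, ε/D = 4.09×10^-4, f = 0.02854, h_3 = f(L/D)V²/2g = 0.001873 m
Series → Q common, losses add: H = Σh = 208.5 m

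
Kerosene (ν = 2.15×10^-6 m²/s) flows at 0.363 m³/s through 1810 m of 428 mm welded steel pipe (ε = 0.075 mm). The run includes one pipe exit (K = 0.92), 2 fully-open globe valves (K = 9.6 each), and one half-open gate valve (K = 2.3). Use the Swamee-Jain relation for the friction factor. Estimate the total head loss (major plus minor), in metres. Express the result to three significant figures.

H_L ≈ 28.2 m

V = 4Q/(πD²) = 2.523 m/s; V²/2g = 0.3245 m
Re = 5.02×10^5, ε/D = 1.75×10^-4 → f = 0.01527 (Swamee-Jain)
Major: h_f = f(L/D)·V²/2g = 0.01527·4229·0.3245 = 20.95 m
Minor: ΣK = 22.4; h_m = ΣK·V²/2g = 7.274 m
Total H_L = 20.95 + 7.274 = 28.22 m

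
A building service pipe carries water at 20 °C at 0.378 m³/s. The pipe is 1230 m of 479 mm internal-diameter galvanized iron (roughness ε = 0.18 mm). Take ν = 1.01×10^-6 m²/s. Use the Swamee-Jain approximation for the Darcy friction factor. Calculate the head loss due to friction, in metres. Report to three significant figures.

V = 4Q/(πD²) = 4·0.378/(π·0.479²) = 2.098 m/s
Re = VD/ν = 2.098·0.479/1.01×10^-6 = 9.95×10^5 → turbulent
ε/D = 0.18/479 = 3.76×10^-4
Swamee-Jain: f = 0.01640
h_f = f(L/D)V²/(2g) = 0.01640·(1230/0.479)·2.098²/(2·9.81) = 9.442 m

h_f ≈ 9.44 m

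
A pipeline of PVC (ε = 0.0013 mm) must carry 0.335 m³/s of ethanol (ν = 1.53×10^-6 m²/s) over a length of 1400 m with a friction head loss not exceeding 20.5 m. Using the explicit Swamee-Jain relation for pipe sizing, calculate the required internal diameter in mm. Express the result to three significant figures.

D ≈ 384 mm

Swamee-Jain (Type III): D = 0.66·[ε^1.25·(LQ²/(gh_f))^4.75 + ν·Q^9.4·(L/(gh_f))^5.2]^0.04
LQ²/(gh_f) = 0.7813; L/(gh_f) = 6.962
Term 1 = ε^1.25·(…)^4.75 = 1.36×10^-8; Term 2 = ν·Q^9.4·(…)^5.2 = 1.27×10^-6
D = 0.66·(1.36×10^-8 + 1.27×10^-6)^0.04 = 0.3835 m = 384 mm
Check: V = 2.90 m/s, Re = 7.27×10^5, f = 0.01233, h_f = 19.3 m ≈ 20.5 m ✓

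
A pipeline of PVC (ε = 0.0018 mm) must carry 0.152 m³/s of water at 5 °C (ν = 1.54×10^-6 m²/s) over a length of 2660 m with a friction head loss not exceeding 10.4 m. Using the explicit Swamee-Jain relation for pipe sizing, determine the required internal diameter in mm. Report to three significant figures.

Swamee-Jain (Type III): D = 0.66·[ε^1.25·(LQ²/(gh_f))^4.75 + ν·Q^9.4·(L/(gh_f))^5.2]^0.04
LQ²/(gh_f) = 0.6024; L/(gh_f) = 26.07
Term 1 = ε^1.25·(…)^4.75 = 5.94×10^-9; Term 2 = ν·Q^9.4·(…)^5.2 = 7.26×10^-7
D = 0.66·(5.94×10^-9 + 7.26×10^-7)^0.04 = 0.3751 m = 375 mm
Check: V = 1.38 m/s, Re = 3.35×10^5, f = 0.01414, h_f = 9.67 m ≈ 10.4 m ✓

D ≈ 375 mm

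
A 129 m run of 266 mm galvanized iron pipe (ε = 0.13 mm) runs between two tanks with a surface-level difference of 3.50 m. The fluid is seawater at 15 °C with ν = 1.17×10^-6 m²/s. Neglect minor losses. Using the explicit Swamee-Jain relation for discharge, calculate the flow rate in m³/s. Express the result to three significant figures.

Q ≈ 0.159 m³/s

Swamee-Jain (Type II): Q = -0.965·√(gD⁵h_f/L)·ln[ε/(3.7D) + √(3.17ν²L/(gD³h_f))]
√(gD⁵h_f/L) = √(9.81·0.266⁵·3.50/129) = 0.01883
ε/(3.7D) = 1.32×10^-4; √(3.17ν²L/(gD³h_f)) = 2.94×10^-5
Q = -0.965·0.01883·ln(1.615×10^-4) = 0.1586 m³/s
Check: V = 2.85 m/s, Re = 6.49×10^5, f = 0.01749, h_f = 3.52 m ≈ 3.50 m ✓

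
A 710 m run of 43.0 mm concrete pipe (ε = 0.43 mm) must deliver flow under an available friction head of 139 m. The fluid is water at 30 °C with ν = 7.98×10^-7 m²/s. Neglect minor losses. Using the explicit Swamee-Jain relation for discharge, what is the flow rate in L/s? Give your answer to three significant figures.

Swamee-Jain (Type II): Q = -0.965·√(gD⁵h_f/L)·ln[ε/(3.7D) + √(3.17ν²L/(gD³h_f))]
√(gD⁵h_f/L) = √(9.81·0.0430⁵·139/710) = 5.314×10^-4
ε/(3.7D) = 0.00270; √(3.17ν²L/(gD³h_f)) = 1.15×10^-4
Q = -0.965·5.314×10^-4·ln(0.002818) = 0.003011 m³/s
Check: V = 2.07 m/s, Re = 1.12×10^5, f = 0.03867, h_f = 140 m ≈ 139 m ✓

Q ≈ 3.01 L/s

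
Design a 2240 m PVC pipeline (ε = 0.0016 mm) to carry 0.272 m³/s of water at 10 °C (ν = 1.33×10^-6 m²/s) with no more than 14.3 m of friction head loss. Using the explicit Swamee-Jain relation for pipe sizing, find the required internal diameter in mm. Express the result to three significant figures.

D ≈ 419 mm

Swamee-Jain (Type III): D = 0.66·[ε^1.25·(LQ²/(gh_f))^4.75 + ν·Q^9.4·(L/(gh_f))^5.2]^0.04
LQ²/(gh_f) = 1.181; L/(gh_f) = 15.97
Term 1 = ε^1.25·(…)^4.75 = 1.26×10^-7; Term 2 = ν·Q^9.4·(…)^5.2 = 1.16×10^-5
D = 0.66·(1.26×10^-7 + 1.16×10^-5)^0.04 = 0.4191 m = 419 mm
Check: V = 1.97 m/s, Re = 6.21×10^5, f = 0.01267, h_f = 13.4 m ≈ 14.3 m ✓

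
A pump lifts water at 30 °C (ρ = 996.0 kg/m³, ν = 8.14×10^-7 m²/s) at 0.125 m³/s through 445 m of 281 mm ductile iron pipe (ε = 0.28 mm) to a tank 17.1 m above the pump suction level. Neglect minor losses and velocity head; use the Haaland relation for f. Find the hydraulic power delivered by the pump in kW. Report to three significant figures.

V = 4Q/(πD²) = 2.016 m/s; Re = 6.96×10^5; ε/D = 9.96×10^-4; f = 0.02004
h_f = f(L/D)V²/2g = 6.571 m
Total head H = z + h_f = 17.1 + 6.571 = 23.67 m
P_hyd = ρgQH = 996.0·9.81·0.125·23.67 = 28.91 kW

P_hyd ≈ 28.9 kW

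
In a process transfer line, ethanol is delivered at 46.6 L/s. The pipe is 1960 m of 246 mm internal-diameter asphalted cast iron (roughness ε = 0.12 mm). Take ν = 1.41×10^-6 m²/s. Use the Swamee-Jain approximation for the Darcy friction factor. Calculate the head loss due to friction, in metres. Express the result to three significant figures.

h_f ≈ 7.48 m

V = 4Q/(πD²) = 4·0.0466/(π·0.246²) = 0.9805 m/s
Re = VD/ν = 0.9805·0.246/1.41×10^-6 = 1.71×10^5 → turbulent
ε/D = 0.12/246 = 4.88×10^-4
Swamee-Jain: f = 0.01915
h_f = f(L/D)V²/(2g) = 0.01915·(1960/0.246)·0.9805²/(2·9.81) = 7.476 m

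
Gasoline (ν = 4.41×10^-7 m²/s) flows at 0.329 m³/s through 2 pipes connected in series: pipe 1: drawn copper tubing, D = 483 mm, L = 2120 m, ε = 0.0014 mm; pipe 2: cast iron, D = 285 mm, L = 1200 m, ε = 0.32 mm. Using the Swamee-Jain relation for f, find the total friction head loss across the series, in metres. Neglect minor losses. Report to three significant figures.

H ≈ 124 m

Pipe 1: V = 1.796 m/s, Re = 1.97×10^6, ε/D = 2.90×10^-6, f = 0.01050, h_1 = f(L/D)V²/2g = 7.575 m
Pipe 2: V = 5.157 m/s, Re = 3.33×10^6, ε/D = 0.00112, f = 0.02033, h_2 = f(L/D)V²/2g = 116.0 m
Series → Q common, losses add: H = Σh = 123.6 m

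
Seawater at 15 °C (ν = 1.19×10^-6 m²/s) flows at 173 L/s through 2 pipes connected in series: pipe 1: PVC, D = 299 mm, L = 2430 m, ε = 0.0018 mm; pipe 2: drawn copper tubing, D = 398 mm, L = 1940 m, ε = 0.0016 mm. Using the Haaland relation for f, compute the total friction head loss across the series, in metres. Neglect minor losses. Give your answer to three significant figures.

H ≈ 38.2 m

Pipe 1: V = 2.464 m/s, Re = 6.19×10^5, ε/D = 6.02×10^-6, f = 0.01266, h_1 = f(L/D)V²/2g = 31.82 m
Pipe 2: V = 1.391 m/s, Re = 4.65×10^5, ε/D = 4.02×10^-6, f = 0.01328, h_2 = f(L/D)V²/2g = 6.378 m
Series → Q common, losses add: H = Σh = 38.20 m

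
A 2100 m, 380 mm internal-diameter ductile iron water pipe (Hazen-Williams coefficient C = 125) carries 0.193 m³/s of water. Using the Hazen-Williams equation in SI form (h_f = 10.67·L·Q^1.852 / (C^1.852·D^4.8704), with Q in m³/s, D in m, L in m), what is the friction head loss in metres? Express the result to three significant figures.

h_f ≈ 15.5 m

h_f = 10.67·2100·0.193^1.852 / (125^1.852·0.380^4.8704) = 15.50 m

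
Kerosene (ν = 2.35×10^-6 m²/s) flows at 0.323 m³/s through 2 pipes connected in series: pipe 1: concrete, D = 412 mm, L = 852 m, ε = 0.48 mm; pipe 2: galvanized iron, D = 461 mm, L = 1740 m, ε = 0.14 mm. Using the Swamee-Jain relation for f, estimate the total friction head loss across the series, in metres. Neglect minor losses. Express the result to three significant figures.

H ≈ 25.1 m

Pipe 1: V = 2.423 m/s, Re = 4.25×10^5, ε/D = 0.00117, f = 0.02114, h_1 = f(L/D)V²/2g = 13.08 m
Pipe 2: V = 1.935 m/s, Re = 3.80×10^5, ε/D = 3.04×10^-4, f = 0.01674, h_2 = f(L/D)V²/2g = 12.06 m
Series → Q common, losses add: H = Σh = 25.14 m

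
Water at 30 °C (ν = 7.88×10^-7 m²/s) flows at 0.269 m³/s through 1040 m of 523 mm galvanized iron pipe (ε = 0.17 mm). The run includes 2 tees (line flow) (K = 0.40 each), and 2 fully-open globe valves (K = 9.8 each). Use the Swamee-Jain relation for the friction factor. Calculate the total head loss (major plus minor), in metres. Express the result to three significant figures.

H_L ≈ 4.19 m

V = 4Q/(πD²) = 1.252 m/s; V²/2g = 0.07991 m
Re = 8.31×10^5, ε/D = 3.25×10^-4 → f = 0.01611 (Swamee-Jain)
Major: h_f = f(L/D)·V²/2g = 0.01611·1989·0.07991 = 2.559 m
Minor: ΣK = 20.4; h_m = ΣK·V²/2g = 1.630 m
Total H_L = 2.559 + 1.630 = 4.190 m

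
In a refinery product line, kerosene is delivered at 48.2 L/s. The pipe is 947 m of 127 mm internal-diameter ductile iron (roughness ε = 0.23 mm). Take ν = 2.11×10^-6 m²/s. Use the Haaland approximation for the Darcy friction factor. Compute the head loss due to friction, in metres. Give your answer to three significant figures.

V = 4Q/(πD²) = 4·0.0482/(π·0.127²) = 3.805 m/s
Re = VD/ν = 3.805·0.127/2.11×10^-6 = 2.29×10^5 → turbulent
ε/D = 0.23/127 = 0.00181
Haaland: f = 0.02360
h_f = f(L/D)V²/(2g) = 0.02360·(947/0.127)·3.805²/(2·9.81) = 129.8 m

h_f ≈ 130 m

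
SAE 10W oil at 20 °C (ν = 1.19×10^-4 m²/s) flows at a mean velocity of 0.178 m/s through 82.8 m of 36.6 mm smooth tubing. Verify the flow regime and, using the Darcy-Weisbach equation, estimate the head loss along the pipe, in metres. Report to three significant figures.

Re = VD/ν = 0.178·0.03660/1.19×10^-4 = 54.7 → laminar (Re < 2300)
f = 64/Re = 1.169
h_f = f(L/D)V²/(2g) = 1.169·(82.8/0.03660)·0.178²/(2·9.81) = 4.271 m

h_f ≈ 4.27 m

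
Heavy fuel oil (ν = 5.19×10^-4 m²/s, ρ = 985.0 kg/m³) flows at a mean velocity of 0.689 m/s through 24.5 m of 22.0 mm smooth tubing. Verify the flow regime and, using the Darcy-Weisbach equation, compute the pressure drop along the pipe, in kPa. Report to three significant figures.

Re = VD/ν = 0.689·0.02200/5.19×10^-4 = 29.2 → laminar (Re < 2300)
f = 64/Re = 2.191
h_f = f(L/D)V²/(2g) = 2.191·(24.5/0.02200)·0.689²/(2·9.81) = 59.05 m
Δp = ρg·h_f = 985.0·9.81·59.05 = 570.5 kPa

Δp ≈ 571 kPa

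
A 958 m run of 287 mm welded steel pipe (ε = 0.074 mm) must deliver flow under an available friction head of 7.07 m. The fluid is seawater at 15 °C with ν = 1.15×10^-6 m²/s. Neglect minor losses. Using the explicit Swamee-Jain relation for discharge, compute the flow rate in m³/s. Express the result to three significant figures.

Swamee-Jain (Type II): Q = -0.965·√(gD⁵h_f/L)·ln[ε/(3.7D) + √(3.17ν²L/(gD³h_f))]
√(gD⁵h_f/L) = √(9.81·0.287⁵·7.07/958) = 0.01187
ε/(3.7D) = 6.97×10^-5; √(3.17ν²L/(gD³h_f)) = 4.95×10^-5
Q = -0.965·0.01187·ln(1.192×10^-4) = 0.1035 m³/s
Check: V = 1.60 m/s, Re = 3.99×10^5, f = 0.01632, h_f = 7.11 m ≈ 7.07 m ✓

Q ≈ 0.104 m³/s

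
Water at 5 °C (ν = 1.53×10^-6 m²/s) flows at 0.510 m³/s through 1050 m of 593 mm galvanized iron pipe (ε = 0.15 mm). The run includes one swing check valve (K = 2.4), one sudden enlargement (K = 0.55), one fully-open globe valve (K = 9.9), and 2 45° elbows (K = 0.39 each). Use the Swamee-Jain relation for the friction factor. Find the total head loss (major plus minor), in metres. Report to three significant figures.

H_L ≈ 7.17 m

V = 4Q/(πD²) = 1.847 m/s; V²/2g = 0.1738 m
Re = 7.16×10^5, ε/D = 2.53×10^-4 → f = 0.01560 (Swamee-Jain)
Major: h_f = f(L/D)·V²/2g = 0.01560·1771·0.1738 = 4.800 m
Minor: ΣK = 13.6; h_m = ΣK·V²/2g = 2.369 m
Total H_L = 4.800 + 2.369 = 7.169 m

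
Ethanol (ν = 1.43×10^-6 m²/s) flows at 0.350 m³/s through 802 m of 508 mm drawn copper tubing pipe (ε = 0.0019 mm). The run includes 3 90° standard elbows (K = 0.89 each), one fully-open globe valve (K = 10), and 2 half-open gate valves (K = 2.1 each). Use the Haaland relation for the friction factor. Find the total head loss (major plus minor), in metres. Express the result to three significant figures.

H_L ≈ 5.60 m

V = 4Q/(πD²) = 1.727 m/s; V²/2g = 0.1520 m
Re = 6.13×10^5, ε/D = 3.74×10^-6 → f = 0.01265 (Haaland)
Major: h_f = f(L/D)·V²/2g = 0.01265·1579·0.1520 = 3.034 m
Minor: ΣK = 16.9; h_m = ΣK·V²/2g = 2.564 m
Total H_L = 3.034 + 2.564 = 5.598 m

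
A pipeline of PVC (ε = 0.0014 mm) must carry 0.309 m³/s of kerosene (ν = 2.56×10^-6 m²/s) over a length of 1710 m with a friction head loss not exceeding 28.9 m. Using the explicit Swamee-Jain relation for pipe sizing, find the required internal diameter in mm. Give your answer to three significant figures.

Swamee-Jain (Type III): D = 0.66·[ε^1.25·(LQ²/(gh_f))^4.75 + ν·Q^9.4·(L/(gh_f))^5.2]^0.04
LQ²/(gh_f) = 0.5759; L/(gh_f) = 6.032
Term 1 = ε^1.25·(…)^4.75 = 3.50×10^-9; Term 2 = ν·Q^9.4·(…)^5.2 = 4.70×10^-7
D = 0.66·(3.50×10^-9 + 4.70×10^-7)^0.04 = 0.3686 m = 369 mm
Check: V = 2.90 m/s, Re = 4.17×10^5, f = 0.01358, h_f = 26.9 m ≈ 28.9 m ✓

D ≈ 369 mm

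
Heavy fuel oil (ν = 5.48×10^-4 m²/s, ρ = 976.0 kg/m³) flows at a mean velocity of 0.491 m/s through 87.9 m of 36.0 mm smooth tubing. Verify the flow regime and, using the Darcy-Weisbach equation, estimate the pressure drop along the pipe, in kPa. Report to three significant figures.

Δp ≈ 570 kPa

Re = VD/ν = 0.491·0.03600/5.48×10^-4 = 32.3 → laminar (Re < 2300)
f = 64/Re = 1.984
h_f = f(L/D)V²/(2g) = 1.984·(87.9/0.03600)·0.491²/(2·9.81) = 59.53 m
Δp = ρg·h_f = 976.0·9.81·59.53 = 570.0 kPa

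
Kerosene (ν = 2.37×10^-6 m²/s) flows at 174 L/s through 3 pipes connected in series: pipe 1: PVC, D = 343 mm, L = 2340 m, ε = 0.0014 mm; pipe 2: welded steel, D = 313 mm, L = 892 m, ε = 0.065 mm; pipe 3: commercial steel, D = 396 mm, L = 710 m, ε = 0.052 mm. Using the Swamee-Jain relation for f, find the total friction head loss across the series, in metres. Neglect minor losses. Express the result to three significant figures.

Pipe 1: V = 1.883 m/s, Re = 2.73×10^5, ε/D = 4.08×10^-6, f = 0.01468, h_1 = f(L/D)V²/2g = 18.10 m
Pipe 2: V = 2.261 m/s, Re = 2.99×10^5, ε/D = 2.08×10^-4, f = 0.01638, h_2 = f(L/D)V²/2g = 12.17 m
Pipe 3: V = 1.413 m/s, Re = 2.36×10^5, ε/D = 1.31×10^-4, f = 0.01624, h_3 = f(L/D)V²/2g = 2.962 m
Series → Q common, losses add: H = Σh = 33.23 m

H ≈ 33.2 m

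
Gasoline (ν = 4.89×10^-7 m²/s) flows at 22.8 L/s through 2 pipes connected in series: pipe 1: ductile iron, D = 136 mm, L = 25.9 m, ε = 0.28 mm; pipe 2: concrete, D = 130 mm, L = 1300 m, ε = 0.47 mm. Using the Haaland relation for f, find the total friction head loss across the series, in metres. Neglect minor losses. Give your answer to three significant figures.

Pipe 1: V = 1.570 m/s, Re = 4.37×10^5, ε/D = 0.00206, f = 0.02401, h_1 = f(L/D)V²/2g = 0.5741 m
Pipe 2: V = 1.718 m/s, Re = 4.57×10^5, ε/D = 0.00362, f = 0.02788, h_2 = f(L/D)V²/2g = 41.93 m
Series → Q common, losses add: H = Σh = 42.51 m

H ≈ 42.5 m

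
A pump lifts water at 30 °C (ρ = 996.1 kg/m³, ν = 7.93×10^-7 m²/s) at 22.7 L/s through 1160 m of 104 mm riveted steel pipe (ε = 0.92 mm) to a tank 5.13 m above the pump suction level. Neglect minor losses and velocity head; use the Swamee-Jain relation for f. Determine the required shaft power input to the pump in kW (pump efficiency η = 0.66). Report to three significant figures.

P_shaft ≈ 51.8 kW

V = 4Q/(πD²) = 2.672 m/s; Re = 3.50×10^5; ε/D = 0.00885; f = 0.03667
h_f = f(L/D)V²/2g = 148.9 m
Total head H = z + h_f = 5.13 + 148.9 = 154.0 m
P_hyd = ρgQH = 996.1·9.81·0.0227·154.0 = 34.16 kW
P_shaft = P_hyd/η = 34.16/0.66 = 51.76 kW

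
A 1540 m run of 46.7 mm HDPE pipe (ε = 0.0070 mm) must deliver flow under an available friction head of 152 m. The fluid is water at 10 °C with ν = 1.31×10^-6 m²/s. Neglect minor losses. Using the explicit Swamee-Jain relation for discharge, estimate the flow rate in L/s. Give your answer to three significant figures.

Swamee-Jain (Type II): Q = -0.965·√(gD⁵h_f/L)·ln[ε/(3.7D) + √(3.17ν²L/(gD³h_f))]
√(gD⁵h_f/L) = √(9.81·0.0467⁵·152/1540) = 4.638×10^-4
ε/(3.7D) = 4.05×10^-5; √(3.17ν²L/(gD³h_f)) = 2.35×10^-4
Q = -0.965·4.638×10^-4·ln(2.754×10^-4) = 0.003669 m³/s
Check: V = 2.14 m/s, Re = 7.64×10^4, f = 0.01966, h_f = 152 m ≈ 152 m ✓

Q ≈ 3.67 L/s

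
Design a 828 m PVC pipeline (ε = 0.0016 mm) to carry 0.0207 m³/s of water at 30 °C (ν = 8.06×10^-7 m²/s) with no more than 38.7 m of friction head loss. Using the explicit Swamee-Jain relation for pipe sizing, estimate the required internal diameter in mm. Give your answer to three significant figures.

D ≈ 103 mm

Swamee-Jain (Type III): D = 0.66·[ε^1.25·(LQ²/(gh_f))^4.75 + ν·Q^9.4·(L/(gh_f))^5.2]^0.04
LQ²/(gh_f) = 9.345×10^-4; L/(gh_f) = 2.181
Term 1 = ε^1.25·(…)^4.75 = 2.32×10^-22; Term 2 = ν·Q^9.4·(…)^5.2 = 6.88×10^-21
D = 0.66·(2.32×10^-22 + 6.88×10^-21)^0.04 = 0.1032 m = 103 mm
Check: V = 2.48 m/s, Re = 3.17×10^5, f = 0.01442, h_f = 36.1 m ≈ 38.7 m ✓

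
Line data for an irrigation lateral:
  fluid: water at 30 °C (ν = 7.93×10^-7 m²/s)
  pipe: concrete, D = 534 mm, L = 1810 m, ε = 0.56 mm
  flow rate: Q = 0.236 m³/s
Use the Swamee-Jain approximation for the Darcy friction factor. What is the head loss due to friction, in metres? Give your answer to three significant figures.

V = 4Q/(πD²) = 4·0.236/(π·0.534²) = 1.054 m/s
Re = VD/ν = 1.054·0.534/7.93×10^-7 = 7.10×10^5 → turbulent
ε/D = 0.56/534 = 0.00105
Swamee-Jain: f = 0.02038
h_f = f(L/D)V²/(2g) = 0.02038·(1810/0.534)·1.054²/(2·9.81) = 3.910 m

h_f ≈ 3.91 m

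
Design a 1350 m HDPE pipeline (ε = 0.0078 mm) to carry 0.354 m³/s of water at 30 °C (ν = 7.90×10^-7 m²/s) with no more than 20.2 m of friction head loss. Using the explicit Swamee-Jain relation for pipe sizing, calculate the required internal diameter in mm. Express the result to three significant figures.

D ≈ 382 mm

Swamee-Jain (Type III): D = 0.66·[ε^1.25·(LQ²/(gh_f))^4.75 + ν·Q^9.4·(L/(gh_f))^5.2]^0.04
LQ²/(gh_f) = 0.8537; L/(gh_f) = 6.813
Term 1 = ε^1.25·(…)^4.75 = 1.94×10^-7; Term 2 = ν·Q^9.4·(…)^5.2 = 9.81×10^-7
D = 0.66·(1.94×10^-7 + 9.81×10^-7)^0.04 = 0.3822 m = 382 mm
Check: V = 3.08 m/s, Re = 1.49×10^6, f = 0.01147, h_f = 19.6 m ≈ 20.2 m ✓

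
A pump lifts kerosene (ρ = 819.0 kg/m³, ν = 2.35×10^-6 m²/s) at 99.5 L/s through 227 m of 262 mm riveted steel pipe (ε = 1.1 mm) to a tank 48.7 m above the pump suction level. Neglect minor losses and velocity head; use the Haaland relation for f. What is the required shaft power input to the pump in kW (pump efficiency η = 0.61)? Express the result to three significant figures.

P_shaft ≈ 69.6 kW

V = 4Q/(πD²) = 1.846 m/s; Re = 2.06×10^5; ε/D = 0.00420; f = 0.02935
h_f = f(L/D)V²/2g = 4.415 m
Total head H = z + h_f = 48.7 + 4.415 = 53.11 m
P_hyd = ρgQH = 819.0·9.81·0.0995·53.11 = 42.46 kW
P_shaft = P_hyd/η = 42.46/0.61 = 69.61 kW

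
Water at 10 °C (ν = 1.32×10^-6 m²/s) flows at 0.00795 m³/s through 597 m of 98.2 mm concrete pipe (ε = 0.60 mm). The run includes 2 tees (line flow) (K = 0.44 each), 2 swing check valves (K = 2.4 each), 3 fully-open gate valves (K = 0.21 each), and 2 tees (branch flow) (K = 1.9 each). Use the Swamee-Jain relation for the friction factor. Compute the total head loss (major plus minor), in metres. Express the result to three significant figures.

V = 4Q/(πD²) = 1.050 m/s; V²/2g = 0.05616 m
Re = 7.81×10^4, ε/D = 0.00611 → f = 0.03364 (Swamee-Jain)
Major: h_f = f(L/D)·V²/2g = 0.03364·6079·0.05616 = 11.48 m
Minor: ΣK = 10.1; h_m = ΣK·V²/2g = 0.5678 m
Total H_L = 11.48 + 0.5678 = 12.05 m

H_L ≈ 12.1 m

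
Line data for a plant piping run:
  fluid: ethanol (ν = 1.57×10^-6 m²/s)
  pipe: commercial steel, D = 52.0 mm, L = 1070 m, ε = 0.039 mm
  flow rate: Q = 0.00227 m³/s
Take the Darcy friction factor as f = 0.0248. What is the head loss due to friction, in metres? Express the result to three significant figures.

V = 4Q/(πD²) = 4·0.00227/(π·0.0520²) = 1.069 m/s
h_f = f(L/D)V²/(2g) = 0.02480·(1070/0.0520)·1.069²/(2·9.81) = 29.72 m

h_f ≈ 29.7 m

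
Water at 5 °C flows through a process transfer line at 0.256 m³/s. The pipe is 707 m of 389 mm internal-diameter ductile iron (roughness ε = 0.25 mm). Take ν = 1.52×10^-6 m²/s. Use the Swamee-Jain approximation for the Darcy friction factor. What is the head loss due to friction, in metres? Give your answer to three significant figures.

V = 4Q/(πD²) = 4·0.256/(π·0.389²) = 2.154 m/s
Re = VD/ν = 2.154·0.389/1.52×10^-6 = 5.51×10^5 → turbulent
ε/D = 0.25/389 = 6.43×10^-4
Swamee-Jain: f = 0.01854
h_f = f(L/D)V²/(2g) = 0.01854·(707/0.389)·2.154²/(2·9.81) = 7.969 m

h_f ≈ 7.97 m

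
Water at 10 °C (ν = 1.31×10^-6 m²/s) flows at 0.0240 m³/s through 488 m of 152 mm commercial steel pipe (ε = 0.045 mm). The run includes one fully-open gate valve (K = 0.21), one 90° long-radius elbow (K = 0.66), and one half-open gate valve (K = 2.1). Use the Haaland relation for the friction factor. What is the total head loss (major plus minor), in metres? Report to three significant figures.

V = 4Q/(πD²) = 1.323 m/s; V²/2g = 0.08916 m
Re = 1.53×10^5, ε/D = 2.96×10^-4 → f = 0.01805 (Haaland)
Major: h_f = f(L/D)·V²/2g = 0.01805·3211·0.08916 = 5.168 m
Minor: ΣK = 2.97; h_m = ΣK·V²/2g = 0.2648 m
Total H_L = 5.168 + 0.2648 = 5.432 m

H_L ≈ 5.43 m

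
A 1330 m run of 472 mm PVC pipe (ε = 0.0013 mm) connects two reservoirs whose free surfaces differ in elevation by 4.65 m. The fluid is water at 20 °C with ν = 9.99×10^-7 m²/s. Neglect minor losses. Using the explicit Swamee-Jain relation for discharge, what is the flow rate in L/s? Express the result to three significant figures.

Q ≈ 285 L/s

Swamee-Jain (Type II): Q = -0.965·√(gD⁵h_f/L)·ln[ε/(3.7D) + √(3.17ν²L/(gD³h_f))]
√(gD⁵h_f/L) = √(9.81·0.472⁵·4.65/1330) = 0.02835
ε/(3.7D) = 7.44×10^-7; √(3.17ν²L/(gD³h_f)) = 2.96×10^-5
Q = -0.965·0.02835·ln(3.036×10^-5) = 0.2845 m³/s
Check: V = 1.63 m/s, Re = 7.68×10^5, f = 0.01220, h_f = 4.63 m ≈ 4.65 m ✓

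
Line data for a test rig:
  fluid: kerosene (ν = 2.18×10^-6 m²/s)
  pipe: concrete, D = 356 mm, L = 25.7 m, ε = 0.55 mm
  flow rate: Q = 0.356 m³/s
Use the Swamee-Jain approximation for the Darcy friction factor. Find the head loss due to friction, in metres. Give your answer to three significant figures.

V = 4Q/(πD²) = 4·0.356/(π·0.356²) = 3.577 m/s
Re = VD/ν = 3.577·0.356/2.18×10^-6 = 5.84×10^5 → turbulent
ε/D = 0.55/356 = 0.00154
Swamee-Jain: f = 0.02238
h_f = f(L/D)V²/(2g) = 0.02238·(25.7/0.356)·3.577²/(2·9.81) = 1.053 m

h_f ≈ 1.05 m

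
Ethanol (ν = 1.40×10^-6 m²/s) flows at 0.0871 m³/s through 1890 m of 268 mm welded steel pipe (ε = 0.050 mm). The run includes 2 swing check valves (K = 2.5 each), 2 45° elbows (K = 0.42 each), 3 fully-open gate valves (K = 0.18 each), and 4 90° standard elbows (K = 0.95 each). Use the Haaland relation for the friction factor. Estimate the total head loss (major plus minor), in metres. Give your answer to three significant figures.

V = 4Q/(πD²) = 1.544 m/s; V²/2g = 0.1215 m
Re = 2.96×10^5, ε/D = 1.87×10^-4 → f = 0.01598 (Haaland)
Major: h_f = f(L/D)·V²/2g = 0.01598·7052·0.1215 = 13.70 m
Minor: ΣK = 10.2; h_m = ΣK·V²/2g = 1.237 m
Total H_L = 13.70 + 1.237 = 14.93 m

H_L ≈ 14.9 m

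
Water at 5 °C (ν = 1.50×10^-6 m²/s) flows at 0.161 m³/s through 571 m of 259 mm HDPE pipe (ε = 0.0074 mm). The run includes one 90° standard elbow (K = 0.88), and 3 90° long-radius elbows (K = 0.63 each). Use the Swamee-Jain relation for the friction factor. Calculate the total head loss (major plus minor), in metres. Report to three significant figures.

V = 4Q/(πD²) = 3.056 m/s; V²/2g = 0.4760 m
Re = 5.28×10^5, ε/D = 2.86×10^-5 → f = 0.01342 (Swamee-Jain)
Major: h_f = f(L/D)·V²/2g = 0.01342·2205·0.4760 = 14.09 m
Minor: ΣK = 2.77; h_m = ΣK·V²/2g = 1.318 m
Total H_L = 14.09 + 1.318 = 15.40 m

H_L ≈ 15.4 m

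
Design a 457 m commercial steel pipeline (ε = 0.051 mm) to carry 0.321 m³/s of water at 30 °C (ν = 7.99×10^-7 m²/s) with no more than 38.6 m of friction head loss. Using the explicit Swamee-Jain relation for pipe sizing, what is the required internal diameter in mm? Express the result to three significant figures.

Swamee-Jain (Type III): D = 0.66·[ε^1.25·(LQ²/(gh_f))^4.75 + ν·Q^9.4·(L/(gh_f))^5.2]^0.04
LQ²/(gh_f) = 0.1244; L/(gh_f) = 1.207
Term 1 = ε^1.25·(…)^4.75 = 2.16×10^-10; Term 2 = ν·Q^9.4·(…)^5.2 = 4.88×10^-11
D = 0.66·(2.16×10^-10 + 4.88×10^-11)^0.04 = 0.2732 m = 273 mm
Check: V = 5.48 m/s, Re = 1.87×10^6, f = 0.01419, h_f = 36.3 m ≈ 38.6 m ✓

D ≈ 273 mm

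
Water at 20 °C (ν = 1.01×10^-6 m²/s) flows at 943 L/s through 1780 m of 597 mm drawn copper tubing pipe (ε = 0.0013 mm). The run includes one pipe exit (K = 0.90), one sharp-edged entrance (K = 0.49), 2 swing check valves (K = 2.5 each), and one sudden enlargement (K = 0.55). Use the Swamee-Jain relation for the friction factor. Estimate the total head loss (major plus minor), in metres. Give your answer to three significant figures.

V = 4Q/(πD²) = 3.369 m/s; V²/2g = 0.5784 m
Re = 1.99×10^6, ε/D = 2.18×10^-6 → f = 0.01045 (Swamee-Jain)
Major: h_f = f(L/D)·V²/2g = 0.01045·2982·0.5784 = 18.03 m
Minor: ΣK = 6.94; h_m = ΣK·V²/2g = 4.014 m
Total H_L = 18.03 + 4.014 = 22.05 m

H_L ≈ 22.0 m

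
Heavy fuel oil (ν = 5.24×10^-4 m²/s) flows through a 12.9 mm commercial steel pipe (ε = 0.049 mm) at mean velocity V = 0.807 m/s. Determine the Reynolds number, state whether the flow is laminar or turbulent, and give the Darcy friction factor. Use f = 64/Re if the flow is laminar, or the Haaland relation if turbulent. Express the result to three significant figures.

Re = VD/ν = 0.8070·0.0129/5.24×10^-4 = 19.9
Re < 2300 → laminar → f = 64/Re = 3.221

Re ≈ 19.9; laminar; f = 64/Re ≈ 3.22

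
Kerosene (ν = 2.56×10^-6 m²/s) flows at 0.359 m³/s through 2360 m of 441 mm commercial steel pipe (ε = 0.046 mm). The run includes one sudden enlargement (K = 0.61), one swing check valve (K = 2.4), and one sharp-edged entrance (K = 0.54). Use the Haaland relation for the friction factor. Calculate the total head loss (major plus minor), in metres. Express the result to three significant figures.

V = 4Q/(πD²) = 2.350 m/s; V²/2g = 0.2816 m
Re = 4.05×10^5, ε/D = 1.04×10^-4 → f = 0.01468 (Haaland)
Major: h_f = f(L/D)·V²/2g = 0.01468·5351·0.2816 = 22.11 m
Minor: ΣK = 3.55; h_m = ΣK·V²/2g = 0.9995 m
Total H_L = 22.11 + 0.9995 = 23.11 m

H_L ≈ 23.1 m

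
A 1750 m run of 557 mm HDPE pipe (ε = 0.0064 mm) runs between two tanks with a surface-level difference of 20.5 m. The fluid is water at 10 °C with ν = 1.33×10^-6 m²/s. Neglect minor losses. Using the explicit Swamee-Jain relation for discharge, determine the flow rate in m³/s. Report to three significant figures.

Swamee-Jain (Type II): Q = -0.965·√(gD⁵h_f/L)·ln[ε/(3.7D) + √(3.17ν²L/(gD³h_f))]
√(gD⁵h_f/L) = √(9.81·0.557⁵·20.5/1750) = 0.07849
ε/(3.7D) = 3.11×10^-6; √(3.17ν²L/(gD³h_f)) = 1.68×10^-5
Q = -0.965·0.07849·ln(1.991×10^-5) = 0.8199 m³/s
Check: V = 3.36 m/s, Re = 1.41×10^6, f = 0.01131, h_f = 20.5 m ≈ 20.5 m ✓

Q ≈ 0.820 m³/s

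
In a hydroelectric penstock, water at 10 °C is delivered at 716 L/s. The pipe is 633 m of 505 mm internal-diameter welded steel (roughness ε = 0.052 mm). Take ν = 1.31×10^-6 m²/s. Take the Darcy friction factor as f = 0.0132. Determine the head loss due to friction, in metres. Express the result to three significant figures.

V = 4Q/(πD²) = 4·0.716/(π·0.505²) = 3.575 m/s
h_f = f(L/D)V²/(2g) = 0.01320·(633/0.505)·3.575²/(2·9.81) = 10.78 m

h_f ≈ 10.8 m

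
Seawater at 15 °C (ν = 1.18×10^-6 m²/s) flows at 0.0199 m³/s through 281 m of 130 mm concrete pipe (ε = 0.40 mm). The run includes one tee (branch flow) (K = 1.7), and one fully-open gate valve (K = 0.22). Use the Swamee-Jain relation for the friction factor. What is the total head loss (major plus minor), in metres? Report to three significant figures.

H_L ≈ 6.99 m

V = 4Q/(πD²) = 1.499 m/s; V²/2g = 0.1146 m
Re = 1.65×10^5, ε/D = 0.00308 → f = 0.02735 (Swamee-Jain)
Major: h_f = f(L/D)·V²/2g = 0.02735·2162·0.1146 = 6.772 m
Minor: ΣK = 1.92; h_m = ΣK·V²/2g = 0.2200 m
Total H_L = 6.772 + 0.2200 = 6.992 m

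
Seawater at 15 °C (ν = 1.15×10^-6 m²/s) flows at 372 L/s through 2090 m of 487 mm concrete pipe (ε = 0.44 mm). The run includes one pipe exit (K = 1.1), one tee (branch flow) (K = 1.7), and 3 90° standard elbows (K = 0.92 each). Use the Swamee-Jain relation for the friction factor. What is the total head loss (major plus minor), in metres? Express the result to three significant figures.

V = 4Q/(πD²) = 1.997 m/s; V²/2g = 0.2033 m
Re = 8.46×10^5, ε/D = 9.03×10^-4 → f = 0.01964 (Swamee-Jain)
Major: h_f = f(L/D)·V²/2g = 0.01964·4292·0.2033 = 17.14 m
Minor: ΣK = 5.56; h_m = ΣK·V²/2g = 1.130 m
Total H_L = 17.14 + 1.130 = 18.27 m

H_L ≈ 18.3 m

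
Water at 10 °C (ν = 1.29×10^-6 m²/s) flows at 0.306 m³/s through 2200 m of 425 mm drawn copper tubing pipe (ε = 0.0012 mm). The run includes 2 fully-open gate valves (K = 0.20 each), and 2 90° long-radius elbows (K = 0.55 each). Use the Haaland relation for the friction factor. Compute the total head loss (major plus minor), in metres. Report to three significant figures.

V = 4Q/(πD²) = 2.157 m/s; V²/2g = 0.2371 m
Re = 7.11×10^5, ε/D = 2.82×10^-6 → f = 0.01232 (Haaland)
Major: h_f = f(L/D)·V²/2g = 0.01232·5176·0.2371 = 15.12 m
Minor: ΣK = 1.50; h_m = ΣK·V²/2g = 0.3557 m
Total H_L = 15.12 + 0.3557 = 15.48 m

H_L ≈ 15.5 m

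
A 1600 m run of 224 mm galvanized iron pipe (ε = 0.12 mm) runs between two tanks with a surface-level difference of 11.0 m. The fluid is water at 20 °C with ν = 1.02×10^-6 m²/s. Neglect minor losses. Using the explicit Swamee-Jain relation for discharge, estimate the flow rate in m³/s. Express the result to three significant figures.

Swamee-Jain (Type II): Q = -0.965·√(gD⁵h_f/L)·ln[ε/(3.7D) + √(3.17ν²L/(gD³h_f))]
√(gD⁵h_f/L) = √(9.81·0.224⁵·11.0/1600) = 0.006167
ε/(3.7D) = 1.45×10^-4; √(3.17ν²L/(gD³h_f)) = 6.60×10^-5
Q = -0.965·0.006167·ln(2.107×10^-4) = 0.05038 m³/s
Check: V = 1.28 m/s, Re = 2.81×10^5, f = 0.01862, h_f = 11.1 m ≈ 11.0 m ✓

Q ≈ 0.0504 m³/s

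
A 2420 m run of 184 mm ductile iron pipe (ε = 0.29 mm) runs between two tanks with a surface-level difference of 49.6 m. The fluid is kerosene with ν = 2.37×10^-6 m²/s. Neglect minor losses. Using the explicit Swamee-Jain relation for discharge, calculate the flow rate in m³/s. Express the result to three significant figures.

Swamee-Jain (Type II): Q = -0.965·√(gD⁵h_f/L)·ln[ε/(3.7D) + √(3.17ν²L/(gD³h_f))]
√(gD⁵h_f/L) = √(9.81·0.184⁵·49.6/2420) = 0.006512
ε/(3.7D) = 4.26×10^-4; √(3.17ν²L/(gD³h_f)) = 1.19×10^-4
Q = -0.965·0.006512·ln(5.452×10^-4) = 0.04722 m³/s
Check: V = 1.78 m/s, Re = 1.38×10^5, f = 0.02366, h_f = 50.0 m ≈ 49.6 m ✓

Q ≈ 0.0472 m³/s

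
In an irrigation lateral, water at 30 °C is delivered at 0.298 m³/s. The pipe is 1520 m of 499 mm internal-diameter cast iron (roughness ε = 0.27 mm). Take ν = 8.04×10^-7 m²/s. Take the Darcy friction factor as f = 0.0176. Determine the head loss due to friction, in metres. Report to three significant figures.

h_f ≈ 6.34 m

V = 4Q/(πD²) = 4·0.298/(π·0.499²) = 1.524 m/s
h_f = f(L/D)V²/(2g) = 0.01760·(1520/0.499)·1.524²/(2·9.81) = 6.345 m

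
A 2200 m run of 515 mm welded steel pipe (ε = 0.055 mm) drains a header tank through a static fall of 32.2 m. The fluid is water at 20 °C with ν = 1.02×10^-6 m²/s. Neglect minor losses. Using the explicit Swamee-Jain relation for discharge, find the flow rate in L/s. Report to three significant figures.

Swamee-Jain (Type II): Q = -0.965·√(gD⁵h_f/L)·ln[ε/(3.7D) + √(3.17ν²L/(gD³h_f))]
√(gD⁵h_f/L) = √(9.81·0.515⁵·32.2/2200) = 0.07212
ε/(3.7D) = 2.89×10^-5; √(3.17ν²L/(gD³h_f)) = 1.30×10^-5
Q = -0.965·0.07212·ln(4.183×10^-5) = 0.7017 m³/s
Check: V = 3.37 m/s, Re = 1.70×10^6, f = 0.01311, h_f = 32.4 m ≈ 32.2 m ✓

Q ≈ 702 L/s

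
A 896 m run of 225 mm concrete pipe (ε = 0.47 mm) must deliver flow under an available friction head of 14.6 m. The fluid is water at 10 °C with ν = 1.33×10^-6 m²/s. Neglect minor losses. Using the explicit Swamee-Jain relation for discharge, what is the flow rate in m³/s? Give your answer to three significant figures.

Q ≈ 0.0684 m³/s

Swamee-Jain (Type II): Q = -0.965·√(gD⁵h_f/L)·ln[ε/(3.7D) + √(3.17ν²L/(gD³h_f))]
√(gD⁵h_f/L) = √(9.81·0.225⁵·14.6/896) = 0.009601
ε/(3.7D) = 5.65×10^-4; √(3.17ν²L/(gD³h_f)) = 5.55×10^-5
Q = -0.965·0.009601·ln(6.201×10^-4) = 0.06843 m³/s
Check: V = 1.72 m/s, Re = 2.91×10^5, f = 0.02445, h_f = 14.7 m ≈ 14.6 m ✓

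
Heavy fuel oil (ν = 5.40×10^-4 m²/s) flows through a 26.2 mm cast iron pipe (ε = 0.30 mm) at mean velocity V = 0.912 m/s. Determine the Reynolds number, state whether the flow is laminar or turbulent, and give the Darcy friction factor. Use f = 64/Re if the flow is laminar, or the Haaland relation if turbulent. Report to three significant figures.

Re = VD/ν = 0.9120·0.0262/5.40×10^-4 = 44.2
Re < 2300 → laminar → f = 64/Re = 1.446

Re ≈ 44.2; laminar; f = 64/Re ≈ 1.45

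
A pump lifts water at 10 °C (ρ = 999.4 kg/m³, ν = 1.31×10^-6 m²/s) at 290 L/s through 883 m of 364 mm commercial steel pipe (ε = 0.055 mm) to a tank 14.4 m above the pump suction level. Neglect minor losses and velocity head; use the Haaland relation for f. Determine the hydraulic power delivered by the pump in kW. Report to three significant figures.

P_hyd ≈ 79.9 kW

V = 4Q/(πD²) = 2.787 m/s; Re = 7.74×10^5; ε/D = 1.51×10^-4; f = 0.01427
h_f = f(L/D)V²/2g = 13.70 m
Total head H = z + h_f = 14.4 + 13.70 = 28.10 m
P_hyd = ρgQH = 999.4·9.81·0.290·28.10 = 79.90 kW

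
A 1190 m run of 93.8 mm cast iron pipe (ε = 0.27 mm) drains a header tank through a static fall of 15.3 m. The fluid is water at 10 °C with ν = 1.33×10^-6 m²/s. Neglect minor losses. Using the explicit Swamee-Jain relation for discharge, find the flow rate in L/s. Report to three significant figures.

Q ≈ 6.37 L/s

Swamee-Jain (Type II): Q = -0.965·√(gD⁵h_f/L)·ln[ε/(3.7D) + √(3.17ν²L/(gD³h_f))]
√(gD⁵h_f/L) = √(9.81·0.0938⁵·15.3/1190) = 9.570×10^-4
ε/(3.7D) = 7.78×10^-4; √(3.17ν²L/(gD³h_f)) = 2.32×10^-4
Q = -0.965·9.570×10^-4·ln(0.001010) = 0.006370 m³/s
Check: V = 0.922 m/s, Re = 6.50×10^4, f = 0.02814, h_f = 15.5 m ≈ 15.3 m ✓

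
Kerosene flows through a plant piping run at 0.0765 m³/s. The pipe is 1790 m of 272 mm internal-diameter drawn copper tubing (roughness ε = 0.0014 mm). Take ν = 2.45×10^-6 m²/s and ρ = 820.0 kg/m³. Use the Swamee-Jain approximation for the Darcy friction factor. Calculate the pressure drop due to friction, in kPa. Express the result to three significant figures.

Δp ≈ 77.5 kPa

V = 4Q/(πD²) = 4·0.0765/(π·0.272²) = 1.317 m/s
Re = VD/ν = 1.317·0.272/2.45×10^-6 = 1.46×10^5 → turbulent
ε/D = 0.0014/272 = 5.15×10^-6
Swamee-Jain: f = 0.01657
h_f = f(L/D)V²/(2g) = 0.01657·(1790/0.272)·1.317²/(2·9.81) = 9.631 m
Δp = ρg·h_f = 820.0·9.81·9.631 = 77.47 kPa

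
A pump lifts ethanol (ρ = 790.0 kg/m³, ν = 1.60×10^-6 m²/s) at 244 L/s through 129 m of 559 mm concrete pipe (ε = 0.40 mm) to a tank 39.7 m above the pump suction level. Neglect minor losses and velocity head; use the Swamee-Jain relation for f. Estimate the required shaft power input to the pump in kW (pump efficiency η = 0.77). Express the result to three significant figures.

V = 4Q/(πD²) = 0.9942 m/s; Re = 3.47×10^5; ε/D = 7.16×10^-4; f = 0.01932
h_f = f(L/D)V²/2g = 0.2246 m
Total head H = z + h_f = 39.7 + 0.2246 = 39.92 m
P_hyd = ρgQH = 790.0·9.81·0.244·39.92 = 75.50 kW
P_shaft = P_hyd/η = 75.50/0.77 = 98.05 kW

P_shaft ≈ 98.0 kW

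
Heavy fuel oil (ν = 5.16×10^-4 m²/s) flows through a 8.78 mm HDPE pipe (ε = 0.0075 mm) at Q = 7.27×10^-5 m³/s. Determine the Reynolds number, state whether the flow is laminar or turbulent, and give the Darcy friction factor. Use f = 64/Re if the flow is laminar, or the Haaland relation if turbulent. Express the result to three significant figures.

Re ≈ 20.4; laminar; f = 64/Re ≈ 3.13

V = 4Q/(πD²) = 1.201 m/s
Re = VD/ν = 1.201·0.00878/5.16×10^-4 = 20.4
Re < 2300 → laminar → f = 64/Re = 3.132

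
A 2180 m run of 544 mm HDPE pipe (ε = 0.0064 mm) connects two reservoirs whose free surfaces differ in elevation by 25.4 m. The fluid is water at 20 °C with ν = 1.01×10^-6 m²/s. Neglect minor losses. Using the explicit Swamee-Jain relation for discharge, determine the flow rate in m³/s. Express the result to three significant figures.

Swamee-Jain (Type II): Q = -0.965·√(gD⁵h_f/L)·ln[ε/(3.7D) + √(3.17ν²L/(gD³h_f))]
√(gD⁵h_f/L) = √(9.81·0.544⁵·25.4/2180) = 0.07379
ε/(3.7D) = 3.18×10^-6; √(3.17ν²L/(gD³h_f)) = 1.33×10^-5
Q = -0.965·0.07379·ln(1.644×10^-5) = 0.7845 m³/s
Check: V = 3.38 m/s, Re = 1.82×10^6, f = 0.01093, h_f = 25.4 m ≈ 25.4 m ✓

Q ≈ 0.784 m³/s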